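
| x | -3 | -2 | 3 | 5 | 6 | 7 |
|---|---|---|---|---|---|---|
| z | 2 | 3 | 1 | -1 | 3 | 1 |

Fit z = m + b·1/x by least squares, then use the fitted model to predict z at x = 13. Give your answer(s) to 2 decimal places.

The normal system AᵀA·[m, b]ᵀ = Aᵀz is [[6, 1/105]; [1/105, 1373/2450]]·[m, b]ᵀ = [9, -146/105]ᵀ.
Eliminating b: (1373/2450)·(row 1) − (1/105)·(row 2) gives (7414/2205)·m = (1373/2450)·9 − (1/105)·(-146/105) = 22301/4410, so m = 22301/14828.
Then b = ((-146/105) − (1/105)·(22301/14828))/(1373/2450) = -18585/7414.
At x = 13: ẑ = (22301/14828)·(1) + (-18585/7414)·(1/13) = 252743/192764.

ẑ = 1.31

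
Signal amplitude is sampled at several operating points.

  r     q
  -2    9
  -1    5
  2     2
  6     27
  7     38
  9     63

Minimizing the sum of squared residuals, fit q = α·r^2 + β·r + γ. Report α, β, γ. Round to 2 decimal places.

α = 0.92, β = -1.47, γ = 2.28

Sums needed: Σr^2·r^2 = 10291, Σr^2·r = 1287, Σr^2 = 175, Σr·r = 175, Σr = 21, Σ1 = 6.
Moment sums: Σr^2·q = 7986, Σr·q = 976, Σq = 144.
Normal equations: [[10291, 1287, 175]; [1287, 175, 21]; [175, 21, 6]]·[α, β, γ]ᵀ = [7986, 976, 144]ᵀ.
Inverting the 3×3 Gram matrix, [α, β, γ]ᵀ = [39549/42908, -63283/42908, 48885/21454]ᵀ.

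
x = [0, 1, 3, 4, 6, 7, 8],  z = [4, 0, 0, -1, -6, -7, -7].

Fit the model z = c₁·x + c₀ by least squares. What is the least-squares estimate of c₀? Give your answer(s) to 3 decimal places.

Compute the Gram sums: Σx·x = 175, Σx = 29, Σ1 = 7.
And Σx·z = -145, Σz = -17.
So AᵀA·[c₁, c₀]ᵀ = Aᵀz: [[175, 29]; [29, 7]]·[c₁, c₀]ᵀ = [-145, -17]ᵀ.
det = 175·7 − 29² = 384.
c₁ = ((-145)·7 − 29·(-17))/384 = -87/64; c₀ = (175·(-17) − 29·(-145))/384 = 205/64.

c₀ = 3.203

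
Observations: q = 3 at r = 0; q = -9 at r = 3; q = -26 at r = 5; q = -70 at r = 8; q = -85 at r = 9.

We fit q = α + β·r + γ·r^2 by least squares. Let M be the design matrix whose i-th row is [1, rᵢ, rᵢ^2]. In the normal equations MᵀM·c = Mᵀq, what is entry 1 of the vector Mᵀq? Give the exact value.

Entry 1 ↔ basis 1, so (Mᵀq)_{1} = Σᵢ qᵢ = (1)·(3) + (1)·(-9) + (1)·(-26) + (1)·(-70) + (1)·(-85) = -187.

-187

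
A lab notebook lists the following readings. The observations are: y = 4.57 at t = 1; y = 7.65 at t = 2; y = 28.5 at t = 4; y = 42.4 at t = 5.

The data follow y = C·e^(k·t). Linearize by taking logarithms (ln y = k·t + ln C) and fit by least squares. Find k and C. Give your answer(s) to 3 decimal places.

Taking logs, ln y = k·t + ln C, so regress ln y on t.
XᵀX = [[46.0000, 12.0000]; [12.0000, 4]], rhs = [37.7243, 10.6513]ᵀ  (here Σt = 12.0000, Σ(t)² = 46.0000, Σln y = 10.6513, Σt·ln y = 37.7243).
Solving (det = 40.0000): k = 0.57705, ln C = 0.93168, so C = exp(0.93168) = 2.53876.

k = 0.577, C = 2.539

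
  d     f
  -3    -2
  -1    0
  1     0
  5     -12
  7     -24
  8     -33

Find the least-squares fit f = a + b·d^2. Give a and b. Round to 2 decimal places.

The normal equations are: 6·a + 149·b = -71;  149·a + 7205·b = -3606.
Eliminating b: 7205·(row 1) − 149·(row 2) gives 21029·a = 7205·(-71) − 149·(-3606) = 25739, so a = 25739/21029.
Then b = ((-3606) − 149·(25739/21029))/7205 = -11057/21029.

a = 1.22, b = -0.53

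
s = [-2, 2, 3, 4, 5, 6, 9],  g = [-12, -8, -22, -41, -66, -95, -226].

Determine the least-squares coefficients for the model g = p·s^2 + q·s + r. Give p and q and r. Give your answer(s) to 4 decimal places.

The normal system XᵀX·[p, q, r]ᵀ = Xᵀg is [[8851, 1161, 175]; [1161, 175, 27]; [175, 27, 7]]·[p, q, r]ᵀ = [-24310, -3156, -470]ᵀ.
Inverting the 3×3 Gram matrix, [p, q, r]ᵀ = [-415097/141681, 53814/47227, 241853/141681]ᵀ.

p = -2.9298, q = 1.1395, r = 1.7070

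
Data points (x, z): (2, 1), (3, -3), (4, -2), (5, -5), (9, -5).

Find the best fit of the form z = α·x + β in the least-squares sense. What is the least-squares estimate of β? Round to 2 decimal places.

β = 0.45

Normal-equation sums: Σx·x = 135, Σx = 23, Σ1 = 5.
And Σx·z = -85, Σz = -14.
Δ = 135·5 − 23² = 146.
α = ((-85)·5 − 23·(-14))/146 = -103/146; β = (135·(-14) − 23·(-85))/146 = 65/146.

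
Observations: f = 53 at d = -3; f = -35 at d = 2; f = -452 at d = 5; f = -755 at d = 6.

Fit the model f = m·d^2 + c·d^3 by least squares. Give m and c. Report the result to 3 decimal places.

The normal equations are: 2018·m + 10690·c = -38143;  10690·m + 63074·c = -221291.
det = 2018·63074 − 10690² = 13007232.
m = ((-38143)·63074 − 10690·(-221291))/13007232 = -79823/25808; c = (2018·(-221291) − 10690·(-38143))/13007232 = -77017/25808.

m = -3.093, c = -2.984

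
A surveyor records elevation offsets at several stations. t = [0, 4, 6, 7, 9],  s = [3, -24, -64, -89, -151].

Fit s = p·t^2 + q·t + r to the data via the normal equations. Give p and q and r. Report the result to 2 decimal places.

p = -2.03, q = 1.10, r = 3.18

Forming AᵀA = [[10514, 1352, 182]; [1352, 182, 26]; [182, 26, 5]] and Aᵀs = [-19280, -2462, -325]ᵀ gives AᵀA·[p, q, r]ᵀ = Aᵀs.
Inverting the 3×3 Gram matrix, [p, q, r]ᵀ = [-67/33, 472/429, 35/11]ᵀ.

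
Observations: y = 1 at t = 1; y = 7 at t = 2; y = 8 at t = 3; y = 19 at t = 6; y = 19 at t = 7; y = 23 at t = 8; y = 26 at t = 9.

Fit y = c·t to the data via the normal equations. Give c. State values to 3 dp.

c = 2.885

Entries of MᵀM: Σt·t = 244.
For Mᵀy: Σt·y = 704.
Normal equations: [[244]]·[c]ᵀ = [704]ᵀ.
Hence c = 704 / 244 ≈ 2.88525.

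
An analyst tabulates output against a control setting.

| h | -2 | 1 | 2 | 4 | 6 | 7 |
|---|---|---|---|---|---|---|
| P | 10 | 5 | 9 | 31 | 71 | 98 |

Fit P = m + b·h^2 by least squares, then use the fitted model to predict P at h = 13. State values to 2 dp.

P̂ = 330.23

With design matrix M, MᵀM = [[6, 110]; [110, 3986]] and MᵀP = [224, 7935]ᵀ.
Eliminating b: 3986·(row 1) − 110·(row 2) gives 11816·m = 3986·224 − 110·7935 = 20014, so m = 10007/5908.
Then b = (7935 − 110·(10007/5908))/3986 = 11485/5908.
At h = 13: P̂ = (10007/5908)·(1) + (11485/5908)·(169) = 487743/1477.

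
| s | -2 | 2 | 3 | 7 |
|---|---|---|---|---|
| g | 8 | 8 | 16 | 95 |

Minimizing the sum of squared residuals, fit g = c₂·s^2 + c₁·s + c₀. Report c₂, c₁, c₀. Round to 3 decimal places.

MᵀM·[c₂, c₁, c₀]ᵀ = Mᵀg reads: 2514·c₂ + 370·c₁ + 66·c₀ = 4863;  370·c₂ + 66·c₁ + 10·c₀ = 713;  66·c₂ + 10·c₁ + 4·c₀ = 127.
Inverting the 3×3 Gram matrix, [c₂, c₁, c₀]ᵀ = [79/40, -75/328, -109/410]ᵀ.

c₂ = 1.975, c₁ = -0.229, c₀ = -0.266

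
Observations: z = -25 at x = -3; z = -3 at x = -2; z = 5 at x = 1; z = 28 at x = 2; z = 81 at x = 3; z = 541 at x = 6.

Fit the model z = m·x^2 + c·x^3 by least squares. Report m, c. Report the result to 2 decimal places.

m = 3.14, c = 1.98

Compute the Gram sums: Σx^2·x^2 = 1491, Σx^2·x^3 = 7777, Σx^3·x^3 = 48243.
And Σx^2·z = 20085, Σx^3·z = 119971.
So AᵀA·[m, c]ᵀ = Aᵀz: [[1491, 7777]; [7777, 48243]]·[m, c]ᵀ = [20085, 119971]ᵀ.
Determinant 1491·48243 − 7777² = 11448584.
m = (20085·48243 − 7777·119971)/11448584 = 8986547/2862146; c = (1491·119971 − 7777·20085)/11448584 = 809847/408878.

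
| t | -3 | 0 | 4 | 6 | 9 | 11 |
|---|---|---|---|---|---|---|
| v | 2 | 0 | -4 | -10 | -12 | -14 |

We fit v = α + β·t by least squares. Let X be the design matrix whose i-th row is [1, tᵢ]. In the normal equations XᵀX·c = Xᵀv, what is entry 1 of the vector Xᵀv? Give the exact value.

-38

Entry 1 ↔ basis 1, so (Xᵀv)_{1} = Σᵢ vᵢ = (1)·(2) + (1)·(0) + (1)·(-4) + (1)·(-10) + (1)·(-12) + (1)·(-14) = -38.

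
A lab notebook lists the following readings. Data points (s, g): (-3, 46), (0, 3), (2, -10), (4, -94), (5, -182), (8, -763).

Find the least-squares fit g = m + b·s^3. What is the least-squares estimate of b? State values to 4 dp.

Compute the Gram sums: Σ1 = 6, Σs^3 = 682, Σs^3·s^3 = 282658.
Right-hand side: Σg = -1000, Σs^3·g = -420744.
Normal equations: [[6, 682]; [682, 282658]]·[m, b]ᵀ = [-1000, -420744]ᵀ.
Δ = 6·282658 − 682² = 1230824.
m = ((-1000)·282658 − 682·(-420744))/1230824 = 17296/4963; b = (6·(-420744) − 682·(-1000))/1230824 = -230308/153853.

b = -1.4969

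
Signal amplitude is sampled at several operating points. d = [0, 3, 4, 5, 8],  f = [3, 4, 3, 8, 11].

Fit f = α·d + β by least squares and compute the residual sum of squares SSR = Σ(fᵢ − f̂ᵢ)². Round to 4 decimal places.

Sums needed: Σd·d = 114, Σd = 20, Σ1 = 5.
Right-hand side: Σd·f = 152, Σf = 29.
Normal equations: [[114, 20]; [20, 5]]·[α, β]ᵀ = [152, 29]ᵀ.
Eliminating β: 5·(row 1) − 20·(row 2) gives 170·α = 5·152 − 20·29 = 180, so α = 18/17.
Then β = (29 − 20·(18/17))/5 = 133/85.
Residuals: 122/85, -63/85, -14/5, 97/85, 82/85; SSR = 1078/85.

SSR = 12.6824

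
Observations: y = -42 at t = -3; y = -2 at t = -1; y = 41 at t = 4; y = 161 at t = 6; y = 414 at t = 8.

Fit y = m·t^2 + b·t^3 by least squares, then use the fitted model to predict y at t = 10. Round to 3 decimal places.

MᵀM·[m, b]ᵀ = Mᵀy reads: 5730·m + 41324·b = 32568;  41324·m + 313626·b = 250504.
Eliminating b: 313626·(row 1) − 41324·(row 2) gives 89404004·m = 313626·32568 − 41324·250504 = -137655728, so m = -34413932/22351001.
Then b = (250504 − 41324·(-34413932/22351001))/313626 = 22386972/22351001.
At t = 10: ŷ = (-34413932/22351001)·(100) + (22386972/22351001)·(1000) = 18945578800/22351001.

ŷ = 847.639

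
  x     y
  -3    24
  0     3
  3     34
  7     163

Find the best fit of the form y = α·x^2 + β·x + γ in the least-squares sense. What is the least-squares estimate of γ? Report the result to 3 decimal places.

γ = 2.213

Normal-equation sums: Σx^2·x^2 = 2563, Σx^2·x = 343, Σx^2 = 67, Σx·x = 67, Σx = 7, Σ1 = 4.
And Σx^2·y = 8509, Σx·y = 1171, Σy = 224.
Solving the 3×3 system (Gaussian elimination) gives α = 18797/6204, β = 3589/2068, γ = 3433/1551.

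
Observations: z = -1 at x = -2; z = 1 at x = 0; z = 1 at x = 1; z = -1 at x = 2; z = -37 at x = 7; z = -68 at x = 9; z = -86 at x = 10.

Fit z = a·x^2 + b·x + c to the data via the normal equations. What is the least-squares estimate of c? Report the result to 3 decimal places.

c = 2.245

The normal equations are: 18995·a + 2073·b + 239·c = -15928;  2073·a + 239·b + 27·c = -1730;  239·a + 27·b + 7·c = -191.
Solving the 3×3 system (Gaussian elimination) gives a = -438021/476098, b = 232271/476098, c = 534356/238049.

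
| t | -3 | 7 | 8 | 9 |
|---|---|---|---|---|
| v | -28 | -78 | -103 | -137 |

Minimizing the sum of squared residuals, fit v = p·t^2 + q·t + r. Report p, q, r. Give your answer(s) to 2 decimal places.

Normal-equation sums: Σt^2·t^2 = 13139, Σt^2·t = 1557, Σt^2 = 203, Σt·t = 203, Σt = 21, Σ1 = 4.
And Σt^2·v = -21763, Σt·v = -2519, Σv = -346.
Inverting the 3×3 Gram matrix, [p, q, r]ᵀ = [-89543/43564, 144305/43564, 4605/10891]ᵀ.

p = -2.06, q = 3.31, r = 0.42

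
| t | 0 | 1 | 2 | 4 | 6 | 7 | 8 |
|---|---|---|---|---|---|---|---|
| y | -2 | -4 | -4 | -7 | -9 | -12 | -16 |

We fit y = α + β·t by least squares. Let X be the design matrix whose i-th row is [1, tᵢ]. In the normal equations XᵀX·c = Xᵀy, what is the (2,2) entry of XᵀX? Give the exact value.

Row 2 ↔ basis t, column 2 ↔ basis t, so (XᵀX)_{2,2} = Σᵢ (t)·(t) = (0)·(0) + (1)·(1) + (2)·(2) + (4)·(4) + (6)·(6) + (7)·(7) + (8)·(8) = 170.

170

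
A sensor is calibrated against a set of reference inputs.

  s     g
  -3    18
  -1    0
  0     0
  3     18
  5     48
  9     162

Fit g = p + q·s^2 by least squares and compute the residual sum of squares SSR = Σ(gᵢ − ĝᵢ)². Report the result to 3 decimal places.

SSR = 5.126

XᵀX·[p, q]ᵀ = Xᵀg reads: 6·p + 125·q = 246;  125·p + 7349·q = 14646.
Eliminating q: 7349·(row 1) − 125·(row 2) gives 28469·p = 7349·246 − 125·14646 = -22896, so p = -22896/28469.
Then q = (14646 − 125·(-22896/28469))/7349 = 57126/28469.
Residuals: 21204/28469, -4890/4067, 22896/28469, 21204/28469, -38742/28469, 7668/28469; SSR = 145944/28469.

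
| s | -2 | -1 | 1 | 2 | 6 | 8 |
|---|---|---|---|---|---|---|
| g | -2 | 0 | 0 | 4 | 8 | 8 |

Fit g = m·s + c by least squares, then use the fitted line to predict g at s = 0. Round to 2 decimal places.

Setting ∂/∂m … = 0 gives: 110·m + 14·c = 124;  14·m + 6·c = 18.
(Σs·s = 110, Σs = 14, Σ1 = 6, Σs·g = 124, Σg = 18.)
Eliminating c: 6·(row 1) − 14·(row 2) gives 464·m = 6·124 − 14·18 = 492, so m = 123/116.
Then c = (18 − 14·(123/116))/6 = 61/116.
At s = 0: ĝ = (123/116)·(0) + (61/116)·(1) = 61/116.

ĝ = 0.53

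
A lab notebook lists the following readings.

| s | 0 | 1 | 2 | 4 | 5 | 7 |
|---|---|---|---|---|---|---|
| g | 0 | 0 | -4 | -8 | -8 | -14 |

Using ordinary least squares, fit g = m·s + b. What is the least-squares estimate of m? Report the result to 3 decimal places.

m = -2.019

The normal system AᵀA·[m, b]ᵀ = Aᵀg is [[95, 19]; [19, 6]]·[m, b]ᵀ = [-178, -34]ᵀ.
Eliminating b: 6·(row 1) − 19·(row 2) gives 209·m = 6·(-178) − 19·(-34) = -422, so m = -422/209.
Then b = ((-34) − 19·(-422/209))/6 = 8/11.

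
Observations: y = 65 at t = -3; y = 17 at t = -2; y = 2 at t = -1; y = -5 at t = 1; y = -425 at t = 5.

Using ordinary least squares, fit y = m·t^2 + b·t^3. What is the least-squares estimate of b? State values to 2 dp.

With design matrix A, AᵀA = [[724, 2850]; [2850, 16420]] and Aᵀy = [-9975, -55023]ᵀ.
Determinant 724·16420 − 2850² = 3765580.
m = ((-9975)·16420 − 2850·(-55023))/3765580 = -697395/376558; b = (724·(-55023) − 2850·(-9975))/3765580 = -5703951/1882790.

b = -3.03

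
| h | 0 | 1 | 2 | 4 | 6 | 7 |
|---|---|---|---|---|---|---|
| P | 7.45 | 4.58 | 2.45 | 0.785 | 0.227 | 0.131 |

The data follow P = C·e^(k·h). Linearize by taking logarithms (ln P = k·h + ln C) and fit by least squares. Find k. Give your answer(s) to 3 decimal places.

Linearized form: ln P = k·h + ln C. From the 6 transformed points,
AᵀA = [[106.0000, 20.0000]; [20.0000, 6]], rhs = [-20.7791, 0.6686]ᵀ  (here Σh = 20.0000, Σ(h)² = 106.0000, Σln P = 0.6686, Σh·ln P = -20.7791).
Δ = 106.0000·6 − (20.0000)² = 236.0000; k = (-20.7791·6 − 20.0000·0.6686)/236.0000 = -0.58494, ln C = (106.0000·0.6686 − 20.0000·-20.7791)/236.0000 = 2.06123.

k = -0.585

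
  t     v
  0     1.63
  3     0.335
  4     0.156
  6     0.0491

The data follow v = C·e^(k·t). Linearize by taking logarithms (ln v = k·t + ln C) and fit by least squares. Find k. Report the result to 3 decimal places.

Linearized form: ln v = k·t + ln C. From the 4 transformed points,
Σt = 13.0000, Σ(t)² = 61.0000, Σln v = -5.4768, Σt·ln v = -28.7958.
Normal system: [[61.0000, 13.0000]; [13.0000, 4]]·[k, ln C]ᵀ = [-28.7958, -5.4768]ᵀ.
Solving (det = 75.0000): k = -0.58646, ln C = 0.53678.

k = -0.586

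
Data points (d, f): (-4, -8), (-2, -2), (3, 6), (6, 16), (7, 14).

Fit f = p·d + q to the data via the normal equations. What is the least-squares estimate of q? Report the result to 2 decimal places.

Entries of MᵀM: Σd·d = 114, Σd = 10, Σ1 = 5.
Moment sums: Σd·f = 248, Σf = 26.
So MᵀM·[p, q]ᵀ = Mᵀf: [[114, 10]; [10, 5]]·[p, q]ᵀ = [248, 26]ᵀ.
Determinant 114·5 − 10² = 470.
p = (248·5 − 10·26)/470 = 98/47; q = (114·26 − 10·248)/470 = 242/235.

q = 1.03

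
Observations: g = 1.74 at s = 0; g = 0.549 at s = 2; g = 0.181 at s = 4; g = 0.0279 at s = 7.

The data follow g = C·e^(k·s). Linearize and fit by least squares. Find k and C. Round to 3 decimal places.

Let Y = ln g. Fitting Y = k·s + ln C by least squares:
XᵀX = [[69.0000, 13.0000]; [13.0000, 4]], rhs = [-33.0902, -5.3342]ᵀ  (here Σs = 13.0000, Σ(s)² = 69.0000, Σln g = -5.3342, Σs·ln g = -33.0902).
Slope k = (n·Σs·ln g − Σs·Σln g)/(n·Σ(s)² − (Σs)²) = (4·-33.0902 − 13.0000·-5.3342)/107.0000 = -0.58894; ln C = (Σln g − k·Σs)/n = 0.58053, so C = exp(0.58053) = 1.78698.

k = -0.589, C = 1.787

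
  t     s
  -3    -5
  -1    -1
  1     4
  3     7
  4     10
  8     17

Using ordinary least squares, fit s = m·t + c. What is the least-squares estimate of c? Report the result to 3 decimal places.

c = 1.307

From the data, Σt·t = 100, Σt = 12, Σ1 = 6.
And Σt·s = 217, Σs = 32.
XᵀX·[m, c]ᵀ = Xᵀs becomes [[100, 12]; [12, 6]]·[m, c]ᵀ = [217, 32]ᵀ.
Determinant 100·6 − 12² = 456.
m = (217·6 − 12·32)/456 = 153/76; c = (100·32 − 12·217)/456 = 149/114.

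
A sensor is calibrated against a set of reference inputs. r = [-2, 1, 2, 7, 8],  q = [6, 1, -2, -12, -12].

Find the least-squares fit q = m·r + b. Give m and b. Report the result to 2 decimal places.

AᵀA·[m, b]ᵀ = Aᵀq reads: 122·m + 16·b = -195;  16·m + 5·b = -19.
(Σr·r = 122, Σr = 16, Σ1 = 5, Σr·q = -195, Σq = -19.)
det = 122·5 − 16² = 354.
m = ((-195)·5 − 16·(-19))/354 = -671/354; b = (122·(-19) − 16·(-195))/354 = 401/177.

m = -1.90, b = 2.27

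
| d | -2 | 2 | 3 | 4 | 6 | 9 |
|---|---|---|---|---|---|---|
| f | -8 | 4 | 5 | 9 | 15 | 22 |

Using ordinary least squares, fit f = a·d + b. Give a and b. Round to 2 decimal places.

XᵀX·[a, b]ᵀ = Xᵀf reads: 150·a + 22·b = 363;  22·a + 6·b = 47.
(Σd·d = 150, Σd = 22, Σ1 = 6, Σd·f = 363, Σf = 47.)
det = 150·6 − 22² = 416.
a = (363·6 − 22·47)/416 = 11/4; b = (150·47 − 22·363)/416 = -9/4.

a = 2.75, b = -2.25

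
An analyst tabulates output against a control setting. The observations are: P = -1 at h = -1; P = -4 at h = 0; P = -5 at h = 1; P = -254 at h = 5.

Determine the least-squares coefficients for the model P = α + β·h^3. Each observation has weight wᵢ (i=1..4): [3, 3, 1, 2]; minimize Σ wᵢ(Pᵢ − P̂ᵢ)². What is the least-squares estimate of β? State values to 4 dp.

Sums needed: Σwᵢ·1 = 9, Σwᵢ·h^3 = 248, Σwᵢ·h^3·h^3 = 31254.
And Σwᵢ·P = -528, Σwᵢ·h^3·P = -63502.
Determinant 9·31254 − 248² = 219782.
α = ((-528)·31254 − 248·(-63502))/219782 = -376808/109891; β = (9·(-63502) − 248·(-528))/219782 = -220287/109891.

β = -2.0046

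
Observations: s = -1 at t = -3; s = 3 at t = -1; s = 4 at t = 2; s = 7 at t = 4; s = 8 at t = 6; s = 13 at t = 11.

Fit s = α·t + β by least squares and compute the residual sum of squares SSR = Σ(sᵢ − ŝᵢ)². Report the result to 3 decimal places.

SSR = 3.057

Sums needed: Σt·t = 187, Σt = 19, Σ1 = 6.
And Σt·s = 227, Σs = 34.
det = 187·6 − 19² = 761.
α = (227·6 − 19·34)/761 = 716/761; β = (187·34 − 19·227)/761 = 2045/761.
Residuals: -658/761, 954/761, -433/761, 418/761, -253/761, -28/761; SSR = 2326/761.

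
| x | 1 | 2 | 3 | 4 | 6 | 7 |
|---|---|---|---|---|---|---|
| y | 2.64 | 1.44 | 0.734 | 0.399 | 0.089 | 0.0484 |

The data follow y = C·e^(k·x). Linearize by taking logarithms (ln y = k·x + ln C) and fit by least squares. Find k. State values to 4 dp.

k = -0.6762

Linearized form: ln y = k·x + ln C. From the 6 transformed points,
Σx = 23.0000, Σ(x)² = 115.0000, Σln y = -5.3400, Σx·ln y = -38.6154.
Equations: 115.0000·k + 23.0000·ln C = -38.6154;  23.0000·k + 6·ln C = -5.3400.
Slope k = (n·Σx·ln y − Σx·Σln y)/(n·Σ(x)² − (Σx)²) = (6·-38.6154 − 23.0000·-5.3400)/161.0000 = -0.67623; ln C = (Σln y − k·Σx)/n = 1.70220.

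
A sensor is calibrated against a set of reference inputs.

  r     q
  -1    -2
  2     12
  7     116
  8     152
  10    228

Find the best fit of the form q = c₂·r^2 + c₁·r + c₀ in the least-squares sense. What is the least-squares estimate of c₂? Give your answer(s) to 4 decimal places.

c₂ = 2.0231

The normal system AᵀA·[c₂, c₁, c₀]ᵀ = Aᵀq is [[16514, 1862, 218]; [1862, 218, 26]; [218, 26, 5]]·[c₂, c₁, c₀]ᵀ = [38258, 4334, 506]ᵀ.
Solving the 3×3 system (Gaussian elimination) gives c₂ = 3498/1729, c₁ = 4785/1729, c₀ = -2420/1729.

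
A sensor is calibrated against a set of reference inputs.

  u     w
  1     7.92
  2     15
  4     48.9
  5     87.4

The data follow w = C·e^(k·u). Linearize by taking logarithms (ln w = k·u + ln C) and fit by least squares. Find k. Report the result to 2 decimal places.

Linearized form: ln w = k·u + ln C. From the 4 transformed points,
Σu = 12.0000, Σ(u)² = 46.0000, Σln w = 13.1377, Σu·ln w = 45.3971.
Equations: 46.0000·k + 12.0000·ln C = 45.3971;  12.0000·k + 4·ln C = 13.1377.
Δ = 46.0000·4 − (12.0000)² = 40.0000; k = (45.3971·4 − 12.0000·13.1377)/40.0000 = 0.59839, ln C = (46.0000·13.1377 − 12.0000·45.3971)/40.0000 = 1.48925.

k = 0.60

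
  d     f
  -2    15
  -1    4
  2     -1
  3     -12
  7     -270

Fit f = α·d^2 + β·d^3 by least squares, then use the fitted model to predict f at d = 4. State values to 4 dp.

Entries of XᵀX: Σd^2·d^2 = 2515, Σd^2·d^3 = 17049, Σd^3·d^3 = 118507.
And Σd^2·f = -13278, Σd^3·f = -93066.
Determinant 2515·118507 − 17049² = 7376704.
α = ((-13278)·118507 − 17049·(-93066))/7376704 = 821643/461044; β = (2515·(-93066) − 17049·(-13278))/7376704 = -480273/461044.
At d = 4: f̂ = (821643/461044)·(16) + (-480273/461044)·(64) = -4397796/115261.

f̂ = -38.1551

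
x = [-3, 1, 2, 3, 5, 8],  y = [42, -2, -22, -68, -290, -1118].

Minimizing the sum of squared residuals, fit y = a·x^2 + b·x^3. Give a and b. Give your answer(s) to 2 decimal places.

a = -1.53, b = -1.99

Normal-equation sums: Σx^2·x^2 = 4900, Σx^2·x^3 = 35926, Σx^3·x^3 = 279292.
Right-hand side: Σx^2·y = -79126, Σx^3·y = -611814.
Determinant 4900·279292 − 35926² = 77853324.
a = ((-79126)·279292 − 35926·(-611814))/77853324 = -29807257/19463331; b = (4900·(-611814) − 35926·(-79126))/77853324 = -38801981/19463331.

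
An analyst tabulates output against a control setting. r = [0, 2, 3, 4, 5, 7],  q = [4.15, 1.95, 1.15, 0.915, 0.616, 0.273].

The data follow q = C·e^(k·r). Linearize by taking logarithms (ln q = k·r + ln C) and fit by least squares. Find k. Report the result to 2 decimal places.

Taking logs, ln q = k·r + ln C, so regress ln q on r.
Σr = 21.0000, Σ(r)² = 103.0000, Σln q = 0.3591, Σr·ln q = -10.1109.
Normal system: [[103.0000, 21.0000]; [21.0000, 6]]·[k, ln C]ᵀ = [-10.1109, 0.3591]ᵀ.
Solving (det = 177.0000): k = -0.38534, ln C = 1.40855.

k = -0.39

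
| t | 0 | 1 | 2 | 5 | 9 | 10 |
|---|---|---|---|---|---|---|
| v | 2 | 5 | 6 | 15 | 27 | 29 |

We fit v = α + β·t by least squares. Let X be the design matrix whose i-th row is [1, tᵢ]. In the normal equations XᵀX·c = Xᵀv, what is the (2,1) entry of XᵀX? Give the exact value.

27

Row 2 ↔ basis t, column 1 ↔ basis 1, so (XᵀX)_{2,1} = Σᵢ t = (0)·(1) + (1)·(1) + (2)·(1) + (5)·(1) + (9)·(1) + (10)·(1) = 27.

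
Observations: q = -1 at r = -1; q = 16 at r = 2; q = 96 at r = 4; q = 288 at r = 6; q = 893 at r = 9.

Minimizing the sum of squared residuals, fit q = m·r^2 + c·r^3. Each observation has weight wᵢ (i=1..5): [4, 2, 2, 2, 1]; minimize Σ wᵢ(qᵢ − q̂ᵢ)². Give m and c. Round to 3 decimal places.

m = 1.942, c = 1.009

The normal equations are: 9701·m + 76709·c = 96265;  76709·m + 633077·c = 787961.
Δ = 9701·633077 − 76709² = 257209296.
m = (96265·633077 − 76709·787961)/257209296 = 31216066/16075581; c = (9701·787961 − 76709·96265)/257209296 = 16226111/16075581.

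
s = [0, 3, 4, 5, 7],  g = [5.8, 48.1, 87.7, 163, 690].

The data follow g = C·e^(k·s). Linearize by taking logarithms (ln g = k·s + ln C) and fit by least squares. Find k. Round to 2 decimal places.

k = 0.68

Taking logs, ln g = k·s + ln C, so regress ln g on s.
Over the data: Σs = 19.0000, Σ(s)² = 99.0000, Σln g = 21.7355, Σs·ln g = 100.7411.
Normal system: [[99.0000, 19.0000]; [19.0000, 5]]·[k, ln C]ᵀ = [100.7411, 21.7355]ᵀ.
Δ = 99.0000·5 − (19.0000)² = 134.0000; k = (100.7411·5 − 19.0000·21.7355)/134.0000 = 0.67710, ln C = (99.0000·21.7355 − 19.0000·100.7411)/134.0000 = 1.77413.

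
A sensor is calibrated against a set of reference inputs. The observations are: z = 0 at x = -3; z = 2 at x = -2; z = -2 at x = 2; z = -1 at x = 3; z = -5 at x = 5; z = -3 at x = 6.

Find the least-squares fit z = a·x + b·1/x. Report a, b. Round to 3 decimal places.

With design matrix A, AᵀA = [[87, 6]; [6, 79/100]] and Aᵀz = [-54, -23/6]ᵀ.
det = 87·(79/100) − 6² = 3273/100.
a = ((-54)·(79/100) − 6·(-23/6))/(3273/100) = -1966/3273; b = (87·(-23/6) − 6·(-54))/(3273/100) = -950/3273.

a = -0.601, b = -0.290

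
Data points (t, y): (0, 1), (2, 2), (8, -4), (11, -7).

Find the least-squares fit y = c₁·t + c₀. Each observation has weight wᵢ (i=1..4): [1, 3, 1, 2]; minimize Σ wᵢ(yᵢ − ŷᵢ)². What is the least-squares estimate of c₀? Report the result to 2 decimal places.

Sums needed: Σwᵢ·t·t = 318, Σwᵢ·t = 36, Σwᵢ·1 = 7.
For MᵀWy: Σwᵢ·t·y = -174, Σwᵢ·y = -11.
Normal equations: [[318, 36]; [36, 7]]·[c₁, c₀]ᵀ = [-174, -11]ᵀ.
Eliminating c₀: 7·(row 1) − 36·(row 2) gives 930·c₁ = 7·(-174) − 36·(-11) = -822, so c₁ = -137/155.
Then c₀ = ((-11) − 36·(-137/155))/7 = 461/155.

c₀ = 2.97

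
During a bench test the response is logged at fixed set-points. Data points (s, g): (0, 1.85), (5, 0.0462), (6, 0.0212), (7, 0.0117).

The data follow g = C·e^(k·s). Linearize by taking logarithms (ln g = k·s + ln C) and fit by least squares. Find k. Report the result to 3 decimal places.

With ln gᵢ as the transformed response and sᵢ as the regressor:
Over the data: Σs = 18.0000, Σ(s)² = 110.0000, Σln g = -10.7615, Σs·ln g = -69.6336.
Normal system: [[110.0000, 18.0000]; [18.0000, 4]]·[k, ln C]ᵀ = [-69.6336, -10.7615]ᵀ.
Δ = 110.0000·4 − (18.0000)² = 116.0000; k = (-69.6336·4 − 18.0000·-10.7615)/116.0000 = -0.73127, ln C = (110.0000·-10.7615 − 18.0000·-69.6336)/116.0000 = 0.60033.

k = -0.731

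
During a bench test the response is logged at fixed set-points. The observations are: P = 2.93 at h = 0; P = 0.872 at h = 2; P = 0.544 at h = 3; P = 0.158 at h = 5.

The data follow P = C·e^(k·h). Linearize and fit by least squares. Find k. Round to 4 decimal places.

Let Y = ln P. Fitting Y = k·h + ln C by least squares:
XᵀX = [[38.0000, 10.0000]; [10.0000, 4]], rhs = [-11.3262, -1.5159]ᵀ  (here Σh = 10.0000, Σ(h)² = 38.0000, Σln P = -1.5159, Σh·ln P = -11.3262).
Slope k = (n·Σh·ln P − Σh·Σln P)/(n·Σ(h)² − (Σh)²) = (4·-11.3262 − 10.0000·-1.5159)/52.0000 = -0.57972; ln C = (Σln P − k·Σh)/n = 1.07031.

k = -0.5797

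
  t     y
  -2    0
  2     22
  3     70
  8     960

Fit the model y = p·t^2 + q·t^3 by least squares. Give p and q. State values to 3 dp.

Normal-equation sums: Σt^2·t^2 = 4209, Σt^2·t^3 = 33011, Σt^3·t^3 = 263001.
For Aᵀy: Σt^2·y = 62158, Σt^3·y = 493586.
So AᵀA·[p, q]ᵀ = Aᵀy: [[4209, 33011]; [33011, 263001]]·[p, q]ᵀ = [62158, 493586]ᵀ.
Eliminating q: 263001·(row 1) − 33011·(row 2) gives 17245088·p = 263001·62158 − 33011·493586 = 53848712, so p = 6731089/2155636.
Then q = (493586 − 33011·(6731089/2155636))/263001 = 3200717/2155636.

p = 3.123, q = 1.485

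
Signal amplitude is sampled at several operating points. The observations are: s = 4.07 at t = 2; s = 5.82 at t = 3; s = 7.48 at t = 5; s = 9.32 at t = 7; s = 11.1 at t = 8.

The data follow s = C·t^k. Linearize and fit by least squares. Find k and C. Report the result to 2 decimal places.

Linearized form: ln s = k·ln t + ln C. From the 5 transformed points,
Σln t = 7.4265, Σ(ln t)² = 12.3883, Σln s = 9.8163, Σln t·ln s = 15.4952.
Equations: 12.3883·k + 7.4265·ln C = 15.4952;  7.4265·k + 5·ln C = 9.8163.
Slope k = (n·Σln t·ln s − Σln t·Σln s)/(n·Σ(ln t)² − (Σln t)²) = (5·15.4952 − 7.4265·9.8163)/6.7880 = 0.67394; ln C = (Σln s − k·Σln t)/n = 0.96225, so C = exp(0.96225) = 2.61757.

k = 0.67, C = 2.62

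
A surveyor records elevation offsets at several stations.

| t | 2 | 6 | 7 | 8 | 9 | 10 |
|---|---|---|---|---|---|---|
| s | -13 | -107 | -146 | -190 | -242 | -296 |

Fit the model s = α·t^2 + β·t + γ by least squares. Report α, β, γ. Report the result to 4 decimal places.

The normal equations are: 24370·α + 2808·β + 334·γ = -72420;  2808·α + 334·β + 42·γ = -8348;  334·α + 42·β + 6·γ = -994.
(Σt^2·t^2 = 24370, Σt^2·t = 2808, Σt^2 = 334, Σt·t = 334, Σt = 42, Σ1 = 6, Σt^2·s = -72420, Σt·s = -8348, Σs = -994.)
Inverting the 3×3 Gram matrix, [α, β, γ]ᵀ = [-4529/1529, 83/1529, -161/139]ᵀ.

α = -2.9621, β = 0.0543, γ = -1.1583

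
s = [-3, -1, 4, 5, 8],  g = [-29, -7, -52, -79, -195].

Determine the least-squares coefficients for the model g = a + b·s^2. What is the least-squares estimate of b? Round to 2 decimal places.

b = -2.99

Sums needed: Σ1 = 5, Σs^2 = 115, Σs^2·s^2 = 5059.
For Mᵀg: Σg = -362, Σs^2·g = -15555.
So MᵀM·[a, b]ᵀ = Mᵀg: [[5, 115]; [115, 5059]]·[a, b]ᵀ = [-362, -15555]ᵀ.
Δ = 5·5059 − 115² = 12070.
a = ((-362)·5059 − 115·(-15555))/12070 = -42533/12070; b = (5·(-15555) − 115·(-362))/12070 = -7229/2414.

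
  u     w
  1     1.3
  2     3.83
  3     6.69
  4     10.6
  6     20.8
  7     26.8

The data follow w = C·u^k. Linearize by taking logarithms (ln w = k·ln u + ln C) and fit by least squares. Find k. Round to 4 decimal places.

With ln wᵢ as the transformed response and ln uᵢ as the regressor:
Σln u = 6.9157, Σ(ln u)² = 10.6062, Σln w = 12.1901, Σln u·ln w = 18.1285.
Equations: 10.6062·k + 6.9157·ln C = 18.1285;  6.9157·k + 6·ln C = 12.1901.
Slope k = (n·Σln u·ln w − Σln u·Σln w)/(n·Σ(ln u)² − (Σln u)²) = (6·18.1285 − 6.9157·12.1901)/15.8099 = 1.54765; ln C = (Σln w − k·Σln u)/n = 0.24783.

k = 1.5476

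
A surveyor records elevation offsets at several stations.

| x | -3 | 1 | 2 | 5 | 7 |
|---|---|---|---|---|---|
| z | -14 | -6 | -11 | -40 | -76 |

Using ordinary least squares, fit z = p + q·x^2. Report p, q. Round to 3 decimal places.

AᵀA·[p, q]ᵀ = Aᵀz reads: 5·p + 88·q = -147;  88·p + 3124·q = -4900.
(Σ1 = 5, Σx^2 = 88, Σx^2·x^2 = 3124, Σz = -147, Σx^2·z = -4900.)
Determinant 5·3124 − 88² = 7876.
p = ((-147)·3124 − 88·(-4900))/7876 = -637/179; q = (5·(-4900) − 88·(-147))/7876 = -2891/1969.

p = -3.559, q = -1.468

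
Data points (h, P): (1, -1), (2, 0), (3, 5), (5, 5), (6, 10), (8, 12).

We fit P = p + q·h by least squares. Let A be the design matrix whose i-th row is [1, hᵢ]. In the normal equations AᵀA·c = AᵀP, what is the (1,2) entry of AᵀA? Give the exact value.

Row 1 ↔ basis 1, column 2 ↔ basis h, so (AᵀA)_{1,2} = Σᵢ h = (1)·(1) + (1)·(2) + (1)·(3) + (1)·(5) + (1)·(6) + (1)·(8) = 25.

25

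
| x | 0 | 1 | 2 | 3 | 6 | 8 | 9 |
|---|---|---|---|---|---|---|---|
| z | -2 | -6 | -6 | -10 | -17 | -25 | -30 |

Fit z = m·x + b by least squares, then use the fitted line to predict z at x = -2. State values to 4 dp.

Compute the Gram sums: Σx·x = 195, Σx = 29, Σ1 = 7.
And Σx·z = -620, Σz = -96.
So MᵀM·[m, b]ᵀ = Mᵀz: [[195, 29]; [29, 7]]·[m, b]ᵀ = [-620, -96]ᵀ.
det = 195·7 − 29² = 524.
m = ((-620)·7 − 29·(-96))/524 = -389/131; b = (195·(-96) − 29·(-620))/524 = -185/131.
At x = -2: ẑ = (-389/131)·(-2) + (-185/131)·(1) = 593/131.

ẑ = 4.5267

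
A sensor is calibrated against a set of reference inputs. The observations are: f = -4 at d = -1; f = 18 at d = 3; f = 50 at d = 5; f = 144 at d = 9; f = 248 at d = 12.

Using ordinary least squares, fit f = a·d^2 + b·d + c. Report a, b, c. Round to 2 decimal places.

Setting ∂/∂a … = 0 gives: 28004·a + 2608·b + 260·c = 48784;  2608·a + 260·b + 28·c = 4580;  260·a + 28·b + 5·c = 456.
(Σd^2·d^2 = 28004, Σd^2·d = 2608, Σd^2 = 260, Σd·d = 260, Σd = 28, Σ1 = 5, Σd^2·f = 48784, Σd·f = 4580, Σf = 456.)
Inverting the 3×3 Gram matrix, [a, b, c]ᵀ = [26356/17463, 48691/17463, -16852/5821]ᵀ.

a = 1.51, b = 2.79, c = -2.90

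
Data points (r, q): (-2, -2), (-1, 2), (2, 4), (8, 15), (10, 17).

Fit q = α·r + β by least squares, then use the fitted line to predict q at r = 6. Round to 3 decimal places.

q̂ = 11.208

Compute the Gram sums: Σr·r = 173, Σr = 17, Σ1 = 5.
Right-hand side: Σr·q = 300, Σq = 36.
Eliminating β: 5·(row 1) − 17·(row 2) gives 576·α = 5·300 − 17·36 = 888, so α = 37/24.
Then β = (36 − 17·(37/24))/5 = 47/24.
At r = 6: q̂ = (37/24)·(6) + (47/24)·(1) = 269/24.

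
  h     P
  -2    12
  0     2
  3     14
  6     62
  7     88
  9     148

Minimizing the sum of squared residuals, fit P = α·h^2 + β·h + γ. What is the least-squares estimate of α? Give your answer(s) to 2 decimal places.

α = 2.00

Forming XᵀX = [[10355, 1307, 179]; [1307, 179, 23]; [179, 23, 6]] and XᵀP = [18706, 2338, 326]ᵀ gives XᵀX·[α, β, γ]ᵀ = XᵀP.
Inverting the 3×3 Gram matrix, [α, β, γ]ᵀ = [1167/584, -979/584, 167/146]ᵀ.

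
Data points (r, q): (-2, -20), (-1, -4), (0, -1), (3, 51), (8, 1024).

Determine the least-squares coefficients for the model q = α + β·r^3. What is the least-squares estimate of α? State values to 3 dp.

α = -2.519

Setting ∂/∂α … = 0 gives: 5·α + 530·β = 1050;  530·α + 262938·β = 525829.
Eliminating β: 262938·(row 1) − 530·(row 2) gives 1033790·α = 262938·1050 − 530·525829 = -2604470, so α = -260447/103379.
Then β = (525829 − 530·(-260447/103379))/262938 = 414529/206758.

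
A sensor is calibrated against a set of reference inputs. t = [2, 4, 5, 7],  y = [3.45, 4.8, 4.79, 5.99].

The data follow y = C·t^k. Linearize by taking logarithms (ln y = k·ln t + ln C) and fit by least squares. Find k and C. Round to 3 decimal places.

Let Y = ln y. Fitting Y = k·ln t + ln C by least squares:
Over the data: Σln t = 5.6348, Σ(ln t)² = 8.7791, Σln y = 6.1636, Σln t·ln y = 9.0375.
Normal system: [[8.7791, 5.6348]; [5.6348, 4]]·[k, ln C]ᵀ = [9.0375, 6.1636]ᵀ.
Solving (det = 3.3656): k = 0.42175, ln C = 0.94678, so C = exp(0.94678) = 2.57740.

k = 0.422, C = 2.577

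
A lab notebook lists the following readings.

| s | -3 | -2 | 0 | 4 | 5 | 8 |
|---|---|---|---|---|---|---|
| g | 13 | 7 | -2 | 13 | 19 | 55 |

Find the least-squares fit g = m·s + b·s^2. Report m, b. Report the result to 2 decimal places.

The normal system MᵀM·[m, b]ᵀ = Mᵀg is [[118, 666]; [666, 5074]]·[m, b]ᵀ = [534, 4348]ᵀ.
det = 118·5074 − 666² = 155176.
m = (534·5074 − 666·4348)/155176 = -2739/2282; b = (118·4348 − 666·534)/155176 = 2315/2282.

m = -1.20, b = 1.01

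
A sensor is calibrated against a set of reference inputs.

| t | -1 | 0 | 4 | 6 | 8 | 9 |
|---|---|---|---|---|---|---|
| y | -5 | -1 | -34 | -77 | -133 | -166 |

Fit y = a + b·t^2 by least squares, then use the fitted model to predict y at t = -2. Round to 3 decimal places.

ŷ = -10.317

Setting ∂/∂a … = 0 gives: 6·a + 198·b = -416;  198·a + 12210·b = -25279.
(Σ1 = 6, Σt^2 = 198, Σt^2·t^2 = 12210, Σy = -416, Σt^2·y = -25279.)
Δ = 6·12210 − 198² = 34056.
a = ((-416)·12210 − 198·(-25279))/34056 = -1123/516; b = (6·(-25279) − 198·(-416))/34056 = -11551/5676.
At t = -2: ŷ = (-1123/516)·(1) + (-11551/5676)·(4) = -19519/1892.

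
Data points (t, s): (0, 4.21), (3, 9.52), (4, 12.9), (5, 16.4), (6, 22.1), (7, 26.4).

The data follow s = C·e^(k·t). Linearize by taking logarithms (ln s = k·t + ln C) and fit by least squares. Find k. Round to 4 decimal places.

Linearized form: ln s = k·t + ln C. From the 6 transformed points,
XᵀX = [[135.0000, 25.0000]; [25.0000, 6]], rhs = [72.4625, 15.4143]ᵀ  (here Σt = 25.0000, Σ(t)² = 135.0000, Σln s = 15.4143, Σt·ln s = 72.4625).
Slope k = (n·Σt·ln s − Σt·Σln s)/(n·Σ(t)² − (Σt)²) = (6·72.4625 − 25.0000·15.4143)/185.0000 = 0.26712; ln C = (Σln s − k·Σt)/n = 1.45605.

k = 0.2671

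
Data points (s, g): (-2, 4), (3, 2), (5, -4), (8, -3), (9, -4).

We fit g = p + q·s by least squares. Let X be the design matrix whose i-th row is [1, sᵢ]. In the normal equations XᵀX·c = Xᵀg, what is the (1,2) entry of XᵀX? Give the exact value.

23

Row 1 ↔ basis 1, column 2 ↔ basis s, so (XᵀX)_{1,2} = Σᵢ s = (1)·(-2) + (1)·(3) + (1)·(5) + (1)·(8) + (1)·(9) = 23.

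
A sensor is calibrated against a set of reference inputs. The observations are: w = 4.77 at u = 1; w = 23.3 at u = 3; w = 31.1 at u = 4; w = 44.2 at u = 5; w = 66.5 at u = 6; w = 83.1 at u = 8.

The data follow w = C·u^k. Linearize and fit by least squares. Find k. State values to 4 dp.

k = 1.3985

With ln wᵢ as the transformed response and ln uᵢ as the regressor:
Σln u = 7.9655, Σ(ln u)² = 13.2535, Σln w = 20.5540, Σln u·ln w = 31.0332.
Equations: 13.2535·k + 7.9655·ln C = 31.0332;  7.9655·k + 6·ln C = 20.5540.
Slope k = (n·Σln u·ln w − Σln u·Σln w)/(n·Σ(ln u)² − (Σln u)²) = (6·31.0332 − 7.9655·20.5540)/16.0713 = 1.39850; ln C = (Σln w − k·Σln u)/n = 1.56902.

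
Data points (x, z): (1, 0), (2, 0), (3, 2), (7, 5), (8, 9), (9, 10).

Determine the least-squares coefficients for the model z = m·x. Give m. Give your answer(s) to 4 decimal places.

m = 0.9760

From the data, Σx·x = 208.
And Σx·z = 203.
So AᵀA·[m]ᵀ = Aᵀz: [[208]]·[m]ᵀ = [203]ᵀ.
Hence m = 203 / 208 ≈ 0.975962.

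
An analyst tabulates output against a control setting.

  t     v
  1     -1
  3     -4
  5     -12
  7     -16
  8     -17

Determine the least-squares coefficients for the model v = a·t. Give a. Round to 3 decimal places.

a = -2.169

Forming MᵀM = [[148]] and Mᵀv = [-321]ᵀ gives MᵀM·[a]ᵀ = Mᵀv.
Hence a = -321 / 148 ≈ -2.16892.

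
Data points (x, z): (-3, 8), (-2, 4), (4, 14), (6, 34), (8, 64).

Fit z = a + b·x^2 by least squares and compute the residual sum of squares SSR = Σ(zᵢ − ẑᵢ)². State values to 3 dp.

From the data, Σ1 = 5, Σx^2 = 129, Σx^2·x^2 = 5745.
And Σz = 124, Σx^2·z = 5632.
det = 5·5745 − 129² = 12084.
a = (124·5745 − 129·5632)/12084 = -1179/1007; b = (5·5632 − 129·124)/12084 = 3041/3021.
Residuals: 112/1007, 3457/3021, -2825/3021, -1075/1007, 2257/3021; SSR = 11764/3021.

SSR = 3.894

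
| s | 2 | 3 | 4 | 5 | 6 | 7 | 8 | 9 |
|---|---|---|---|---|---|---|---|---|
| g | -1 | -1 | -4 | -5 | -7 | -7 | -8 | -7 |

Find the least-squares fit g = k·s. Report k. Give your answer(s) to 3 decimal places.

The normal equations are: 284·k = -264.
(Σs·s = 284, Σs·g = -264.)
Hence k = -264 / 284 ≈ -0.929577.

k = -0.930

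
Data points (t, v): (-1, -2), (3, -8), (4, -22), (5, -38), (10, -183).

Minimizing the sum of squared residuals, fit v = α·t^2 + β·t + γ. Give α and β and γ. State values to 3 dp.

AᵀA·[α, β, γ]ᵀ = Aᵀv reads: 10963·α + 1215·β + 151·γ = -19676;  1215·α + 151·β + 21·γ = -2130;  151·α + 21·β + 5·γ = -253.
(Σt^2·t^2 = 10963, Σt^2·t = 1215, Σt^2 = 151, Σt·t = 151, Σt = 21, Σ1 = 5, Σt^2·v = -19676, Σt·v = -2130, Σv = -253.)
Inverting the 3×3 Gram matrix, [α, β, γ]ᵀ = [-339693/161918, 389529/161918, 214828/80959]ᵀ.

α = -2.098, β = 2.406, γ = 2.654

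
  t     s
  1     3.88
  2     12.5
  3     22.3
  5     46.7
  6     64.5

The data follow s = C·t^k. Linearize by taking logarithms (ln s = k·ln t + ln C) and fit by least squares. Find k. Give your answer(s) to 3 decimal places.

Let Y = ln s. Fitting Y = k·ln t + ln C by least squares:
XᵀX = [[7.4881, 5.1930]; [5.1930, 5]], rhs = [18.8134, 14.9966]ᵀ  (here Σln t = 5.1930, Σ(ln t)² = 7.4881, Σln s = 14.9966, Σln t·ln s = 18.8134).
Slope k = (n·Σln t·ln s − Σln t·Σln s)/(n·Σ(ln t)² − (Σln t)²) = (5·18.8134 − 5.1930·14.9966)/10.4737 = 1.54581; ln C = (Σln s − k·Σln t)/n = 1.39384.

k = 1.546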